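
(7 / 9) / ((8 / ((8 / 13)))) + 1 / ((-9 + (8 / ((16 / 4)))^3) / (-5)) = 592 / 117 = 5.06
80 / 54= 40 / 27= 1.48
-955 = -955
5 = 5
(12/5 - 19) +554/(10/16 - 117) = -99433/4655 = -21.36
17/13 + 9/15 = 124/65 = 1.91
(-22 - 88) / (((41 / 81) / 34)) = -302940 / 41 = -7388.78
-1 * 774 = -774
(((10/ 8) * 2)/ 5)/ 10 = 1/ 20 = 0.05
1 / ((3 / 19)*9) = 19 / 27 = 0.70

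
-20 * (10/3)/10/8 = -5/6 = -0.83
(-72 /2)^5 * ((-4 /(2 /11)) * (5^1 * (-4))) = -26605117440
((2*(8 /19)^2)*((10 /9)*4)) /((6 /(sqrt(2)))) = 2560*sqrt(2) /9747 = 0.37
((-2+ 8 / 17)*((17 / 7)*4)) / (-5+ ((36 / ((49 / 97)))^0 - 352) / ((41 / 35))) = 2132 / 43715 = 0.05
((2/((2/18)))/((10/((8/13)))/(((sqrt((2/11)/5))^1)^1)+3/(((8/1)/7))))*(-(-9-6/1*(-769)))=13925520/464309-43102800*sqrt(110)/464309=-943.64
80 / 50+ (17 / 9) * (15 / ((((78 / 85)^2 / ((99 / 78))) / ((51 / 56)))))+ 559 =8850815579 / 14763840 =599.49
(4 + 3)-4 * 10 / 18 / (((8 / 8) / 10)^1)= -137 / 9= -15.22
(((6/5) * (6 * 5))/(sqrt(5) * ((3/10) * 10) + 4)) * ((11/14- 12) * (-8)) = -90432/203 + 67824 * sqrt(5)/203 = 301.61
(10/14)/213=0.00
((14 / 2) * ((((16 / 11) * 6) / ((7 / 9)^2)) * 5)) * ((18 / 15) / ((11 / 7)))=46656 / 121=385.59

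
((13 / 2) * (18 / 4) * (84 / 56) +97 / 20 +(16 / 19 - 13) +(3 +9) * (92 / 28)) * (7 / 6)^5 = 970717097 / 5909760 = 164.26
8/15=0.53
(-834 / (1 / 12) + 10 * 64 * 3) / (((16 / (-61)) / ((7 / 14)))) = 61671 / 4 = 15417.75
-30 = -30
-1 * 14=-14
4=4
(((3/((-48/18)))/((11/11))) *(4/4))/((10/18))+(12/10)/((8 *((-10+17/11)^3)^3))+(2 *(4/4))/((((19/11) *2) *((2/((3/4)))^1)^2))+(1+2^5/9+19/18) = 3868138481198389434169/1054699794856667580480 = 3.67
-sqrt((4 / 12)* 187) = -sqrt(561) / 3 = -7.90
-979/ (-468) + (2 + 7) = 5191/ 468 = 11.09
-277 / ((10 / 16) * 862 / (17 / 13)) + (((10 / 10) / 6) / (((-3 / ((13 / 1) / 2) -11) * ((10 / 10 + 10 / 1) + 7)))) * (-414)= -8462899 / 25045410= -0.34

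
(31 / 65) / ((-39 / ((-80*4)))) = 1984 / 507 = 3.91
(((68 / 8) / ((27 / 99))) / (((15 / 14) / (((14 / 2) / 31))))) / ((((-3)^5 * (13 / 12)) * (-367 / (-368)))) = -13487936 / 539099145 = -0.03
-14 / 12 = -7 / 6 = -1.17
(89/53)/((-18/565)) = -50285/954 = -52.71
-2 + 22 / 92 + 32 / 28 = -199 / 322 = -0.62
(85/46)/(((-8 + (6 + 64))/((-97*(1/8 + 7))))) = -469965/22816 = -20.60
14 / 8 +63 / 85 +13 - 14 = 507 / 340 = 1.49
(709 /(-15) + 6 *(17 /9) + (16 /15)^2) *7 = -54803 /225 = -243.57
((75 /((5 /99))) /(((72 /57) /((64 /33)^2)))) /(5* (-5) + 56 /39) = -1896960 /10109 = -187.65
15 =15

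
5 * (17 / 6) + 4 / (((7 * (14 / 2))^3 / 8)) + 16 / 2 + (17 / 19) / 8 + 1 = 23.28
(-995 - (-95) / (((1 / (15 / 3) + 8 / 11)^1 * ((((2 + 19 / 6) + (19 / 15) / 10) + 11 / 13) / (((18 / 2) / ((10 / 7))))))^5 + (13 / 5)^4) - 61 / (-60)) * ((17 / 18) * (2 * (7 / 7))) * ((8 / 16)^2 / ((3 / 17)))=-461526008604242154507291419183537579 / 173876307545988681993682937453520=-2654.34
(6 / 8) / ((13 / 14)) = 21 / 26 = 0.81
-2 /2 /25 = -1 /25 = -0.04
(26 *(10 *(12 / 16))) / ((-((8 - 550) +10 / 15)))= 0.36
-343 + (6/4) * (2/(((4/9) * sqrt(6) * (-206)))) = -343- 9 * sqrt(6)/1648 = -343.01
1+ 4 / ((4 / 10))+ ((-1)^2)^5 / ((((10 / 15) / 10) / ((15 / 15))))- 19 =7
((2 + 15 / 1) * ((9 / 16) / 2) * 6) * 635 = 291465 / 16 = 18216.56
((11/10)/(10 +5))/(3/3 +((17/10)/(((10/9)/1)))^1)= 2/69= 0.03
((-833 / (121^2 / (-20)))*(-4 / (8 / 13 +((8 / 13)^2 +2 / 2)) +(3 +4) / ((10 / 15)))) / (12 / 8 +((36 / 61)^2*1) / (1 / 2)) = 354903398500 / 80656375899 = 4.40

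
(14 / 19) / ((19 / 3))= 42 / 361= 0.12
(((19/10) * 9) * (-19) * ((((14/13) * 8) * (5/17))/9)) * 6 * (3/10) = -181944/1105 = -164.66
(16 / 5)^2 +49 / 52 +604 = 799737 / 1300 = 615.18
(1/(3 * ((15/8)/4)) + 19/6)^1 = 349/90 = 3.88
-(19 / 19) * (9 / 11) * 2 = -18 / 11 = -1.64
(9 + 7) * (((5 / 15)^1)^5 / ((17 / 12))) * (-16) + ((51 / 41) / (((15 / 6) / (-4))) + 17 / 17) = -489451 / 282285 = -1.73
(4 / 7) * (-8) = -32 / 7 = -4.57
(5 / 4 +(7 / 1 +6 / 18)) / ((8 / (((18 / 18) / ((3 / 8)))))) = 103 / 36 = 2.86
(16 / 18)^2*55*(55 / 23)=193600 / 1863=103.92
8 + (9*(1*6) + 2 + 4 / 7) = 452 / 7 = 64.57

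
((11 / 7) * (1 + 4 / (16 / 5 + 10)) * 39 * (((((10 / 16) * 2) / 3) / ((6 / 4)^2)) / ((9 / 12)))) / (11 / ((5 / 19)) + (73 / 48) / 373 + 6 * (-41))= -333611200 / 3454847991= -0.10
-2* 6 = -12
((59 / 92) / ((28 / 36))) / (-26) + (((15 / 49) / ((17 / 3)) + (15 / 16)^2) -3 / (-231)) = 641196313 / 701372672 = 0.91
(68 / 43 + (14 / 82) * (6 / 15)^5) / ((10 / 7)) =30527462 / 27546875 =1.11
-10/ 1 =-10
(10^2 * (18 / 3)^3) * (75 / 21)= 540000 / 7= 77142.86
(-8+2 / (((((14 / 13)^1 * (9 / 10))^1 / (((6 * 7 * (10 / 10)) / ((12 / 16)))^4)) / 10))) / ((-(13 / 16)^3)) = -7480960319488 / 19773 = -378342199.94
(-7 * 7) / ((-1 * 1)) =49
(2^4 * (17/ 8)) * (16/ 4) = 136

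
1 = 1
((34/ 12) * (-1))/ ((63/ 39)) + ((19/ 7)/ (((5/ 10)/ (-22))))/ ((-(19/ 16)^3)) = 3164251/ 45486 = 69.57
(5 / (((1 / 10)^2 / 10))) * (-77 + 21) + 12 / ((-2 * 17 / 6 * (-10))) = -23799982 / 85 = -279999.79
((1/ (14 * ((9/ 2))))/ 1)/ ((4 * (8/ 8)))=1/ 252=0.00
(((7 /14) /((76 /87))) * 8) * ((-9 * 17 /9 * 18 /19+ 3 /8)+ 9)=-30.82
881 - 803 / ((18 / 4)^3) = 635825 / 729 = 872.19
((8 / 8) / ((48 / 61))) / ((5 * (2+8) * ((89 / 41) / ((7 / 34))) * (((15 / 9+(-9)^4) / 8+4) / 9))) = 157563 / 5986638400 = 0.00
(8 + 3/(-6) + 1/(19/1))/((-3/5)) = -1435/114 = -12.59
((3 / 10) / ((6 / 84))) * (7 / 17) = 147 / 85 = 1.73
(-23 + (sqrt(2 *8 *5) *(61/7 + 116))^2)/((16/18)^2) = 4938504633/3136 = 1574778.26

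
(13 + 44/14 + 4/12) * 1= 346/21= 16.48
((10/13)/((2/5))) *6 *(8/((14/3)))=1800/91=19.78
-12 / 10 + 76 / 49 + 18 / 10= 527 / 245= 2.15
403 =403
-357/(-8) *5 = 1785/8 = 223.12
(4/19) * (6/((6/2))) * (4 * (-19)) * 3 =-96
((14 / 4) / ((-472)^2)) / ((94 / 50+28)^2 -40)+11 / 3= 2612409308357 / 712475262336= 3.67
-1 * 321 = -321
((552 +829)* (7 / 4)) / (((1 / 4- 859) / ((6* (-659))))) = 12741106 / 1145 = 11127.60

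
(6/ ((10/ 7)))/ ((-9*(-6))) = 7/ 90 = 0.08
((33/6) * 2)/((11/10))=10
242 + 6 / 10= 1213 / 5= 242.60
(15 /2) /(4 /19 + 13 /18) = 2565 /319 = 8.04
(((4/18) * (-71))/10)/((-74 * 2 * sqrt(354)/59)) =71 * sqrt(354)/39960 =0.03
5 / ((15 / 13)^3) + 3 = 6.25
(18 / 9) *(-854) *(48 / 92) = -20496 / 23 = -891.13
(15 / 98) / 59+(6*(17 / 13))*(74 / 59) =739899 / 75166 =9.84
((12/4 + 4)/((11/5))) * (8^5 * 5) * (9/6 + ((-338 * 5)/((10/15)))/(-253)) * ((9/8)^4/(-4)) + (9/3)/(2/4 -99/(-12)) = -234244889229/97405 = -2404854.88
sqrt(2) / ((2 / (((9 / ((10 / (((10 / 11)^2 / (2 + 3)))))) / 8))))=9*sqrt(2) / 968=0.01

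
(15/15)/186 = 1/186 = 0.01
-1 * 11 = -11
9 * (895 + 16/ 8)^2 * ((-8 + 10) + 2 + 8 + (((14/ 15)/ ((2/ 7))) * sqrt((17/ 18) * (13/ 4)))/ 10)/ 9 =4380649 * sqrt(442)/ 200 + 9655308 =10115797.36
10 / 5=2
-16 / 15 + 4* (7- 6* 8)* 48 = -118096 / 15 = -7873.07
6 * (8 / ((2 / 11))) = 264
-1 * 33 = -33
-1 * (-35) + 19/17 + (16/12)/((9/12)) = 5798/153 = 37.90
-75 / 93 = -25 / 31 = -0.81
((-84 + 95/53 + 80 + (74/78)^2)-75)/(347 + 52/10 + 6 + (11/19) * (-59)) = -584380625/2481590592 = -0.24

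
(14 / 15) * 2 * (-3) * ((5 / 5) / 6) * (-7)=98 / 15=6.53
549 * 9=4941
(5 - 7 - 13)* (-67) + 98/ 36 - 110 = 16159/ 18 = 897.72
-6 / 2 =-3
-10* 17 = -170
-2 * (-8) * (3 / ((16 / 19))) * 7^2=2793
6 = 6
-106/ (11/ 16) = -1696/ 11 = -154.18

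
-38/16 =-19/8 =-2.38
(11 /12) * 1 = 11 /12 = 0.92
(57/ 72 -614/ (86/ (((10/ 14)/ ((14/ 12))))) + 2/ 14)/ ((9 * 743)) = -173783/ 338148216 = -0.00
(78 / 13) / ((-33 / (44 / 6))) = -1.33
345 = 345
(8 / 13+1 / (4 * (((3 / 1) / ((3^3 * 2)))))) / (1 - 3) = -133 / 52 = -2.56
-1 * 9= -9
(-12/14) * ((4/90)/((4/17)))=-17/105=-0.16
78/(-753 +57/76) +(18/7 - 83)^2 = 317914811/49147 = 6468.65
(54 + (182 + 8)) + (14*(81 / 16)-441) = -1009 / 8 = -126.12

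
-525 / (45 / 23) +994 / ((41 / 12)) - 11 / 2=4205 / 246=17.09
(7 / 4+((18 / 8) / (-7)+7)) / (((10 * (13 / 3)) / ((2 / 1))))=0.39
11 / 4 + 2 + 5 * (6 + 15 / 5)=199 / 4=49.75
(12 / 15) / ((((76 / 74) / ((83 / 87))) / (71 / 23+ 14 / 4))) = 310171 / 63365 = 4.89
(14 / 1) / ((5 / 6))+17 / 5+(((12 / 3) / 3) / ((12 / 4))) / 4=914 / 45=20.31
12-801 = -789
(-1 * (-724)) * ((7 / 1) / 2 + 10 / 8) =3439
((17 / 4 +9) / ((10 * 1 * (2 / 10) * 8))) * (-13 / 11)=-689 / 704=-0.98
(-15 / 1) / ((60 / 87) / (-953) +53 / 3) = -1243665 / 1464701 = -0.85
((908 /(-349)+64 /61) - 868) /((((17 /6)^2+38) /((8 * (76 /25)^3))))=-2340369092247552 /551185515625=-4246.06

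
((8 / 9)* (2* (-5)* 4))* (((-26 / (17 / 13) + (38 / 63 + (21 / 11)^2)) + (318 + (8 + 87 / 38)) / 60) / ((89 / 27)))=8007609160 / 73046127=109.62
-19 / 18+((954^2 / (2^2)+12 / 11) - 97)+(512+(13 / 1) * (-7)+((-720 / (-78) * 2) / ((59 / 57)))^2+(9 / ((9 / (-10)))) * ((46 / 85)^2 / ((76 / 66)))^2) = 100167841554252934607801 / 439004344937622750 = 228170.50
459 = 459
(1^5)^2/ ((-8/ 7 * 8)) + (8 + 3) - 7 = 249/ 64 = 3.89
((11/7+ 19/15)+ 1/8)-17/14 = 1469/840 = 1.75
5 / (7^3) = 5 / 343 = 0.01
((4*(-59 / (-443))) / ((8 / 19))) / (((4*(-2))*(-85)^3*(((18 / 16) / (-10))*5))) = -1121 / 2448516375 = -0.00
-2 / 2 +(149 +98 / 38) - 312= -3067 / 19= -161.42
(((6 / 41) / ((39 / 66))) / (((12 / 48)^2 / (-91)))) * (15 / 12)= -18480 / 41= -450.73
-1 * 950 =-950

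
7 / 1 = 7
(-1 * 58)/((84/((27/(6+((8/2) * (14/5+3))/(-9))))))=-11745/2156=-5.45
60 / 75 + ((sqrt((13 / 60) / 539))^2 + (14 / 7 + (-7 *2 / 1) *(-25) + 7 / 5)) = 11454841 / 32340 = 354.20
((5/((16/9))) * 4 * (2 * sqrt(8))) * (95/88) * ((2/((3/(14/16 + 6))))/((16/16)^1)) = 7125 * sqrt(2)/32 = 314.88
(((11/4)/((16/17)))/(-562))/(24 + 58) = -187/2949376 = -0.00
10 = 10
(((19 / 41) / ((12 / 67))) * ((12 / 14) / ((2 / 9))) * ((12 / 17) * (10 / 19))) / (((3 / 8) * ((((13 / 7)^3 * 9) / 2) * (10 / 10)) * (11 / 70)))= 2.18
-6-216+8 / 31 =-6874 / 31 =-221.74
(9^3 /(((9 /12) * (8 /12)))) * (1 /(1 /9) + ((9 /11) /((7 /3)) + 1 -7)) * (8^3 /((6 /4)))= 128397312 /77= 1667497.56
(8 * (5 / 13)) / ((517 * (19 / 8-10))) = -320 / 409981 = -0.00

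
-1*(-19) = 19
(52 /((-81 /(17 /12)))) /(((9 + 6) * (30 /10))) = -221 /10935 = -0.02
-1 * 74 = -74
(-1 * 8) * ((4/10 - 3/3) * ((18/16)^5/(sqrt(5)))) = 177147 * sqrt(5)/102400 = 3.87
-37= -37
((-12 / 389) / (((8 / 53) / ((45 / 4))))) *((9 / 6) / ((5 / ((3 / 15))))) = -4293 / 31120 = -0.14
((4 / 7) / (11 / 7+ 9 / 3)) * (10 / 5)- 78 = -311 / 4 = -77.75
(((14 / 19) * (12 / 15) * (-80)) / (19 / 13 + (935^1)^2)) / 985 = -728 / 13293432935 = -0.00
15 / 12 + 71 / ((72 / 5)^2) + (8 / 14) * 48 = 1053113 / 36288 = 29.02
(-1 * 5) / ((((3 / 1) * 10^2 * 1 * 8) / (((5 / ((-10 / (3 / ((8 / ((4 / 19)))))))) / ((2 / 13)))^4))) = -771147 / 85407170560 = -0.00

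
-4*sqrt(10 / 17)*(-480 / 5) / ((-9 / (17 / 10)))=-64*sqrt(170) / 15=-55.63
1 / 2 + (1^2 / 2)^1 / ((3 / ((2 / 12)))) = 19 / 36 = 0.53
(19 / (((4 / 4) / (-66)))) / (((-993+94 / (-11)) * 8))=6897 / 44068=0.16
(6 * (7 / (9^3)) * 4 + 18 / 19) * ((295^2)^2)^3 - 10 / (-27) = 2362127822360004617773163574220460 / 4617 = 511615296157679146149699700000.00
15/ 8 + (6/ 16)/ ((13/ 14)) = 237/ 104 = 2.28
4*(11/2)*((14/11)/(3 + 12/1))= 28/15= 1.87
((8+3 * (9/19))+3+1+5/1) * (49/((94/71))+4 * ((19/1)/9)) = 6729625/8037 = 837.33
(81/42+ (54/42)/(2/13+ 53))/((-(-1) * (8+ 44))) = 18891/503048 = 0.04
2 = 2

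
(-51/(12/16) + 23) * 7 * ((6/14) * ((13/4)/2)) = -219.38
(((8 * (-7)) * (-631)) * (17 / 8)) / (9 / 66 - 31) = -235994 / 97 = -2432.93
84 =84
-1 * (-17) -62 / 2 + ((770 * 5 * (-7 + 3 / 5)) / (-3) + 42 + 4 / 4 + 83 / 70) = 1731139 / 210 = 8243.52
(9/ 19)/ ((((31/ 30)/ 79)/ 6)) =127980/ 589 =217.28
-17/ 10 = -1.70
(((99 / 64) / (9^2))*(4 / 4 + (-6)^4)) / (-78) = -0.32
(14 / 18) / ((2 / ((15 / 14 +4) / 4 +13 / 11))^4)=1.75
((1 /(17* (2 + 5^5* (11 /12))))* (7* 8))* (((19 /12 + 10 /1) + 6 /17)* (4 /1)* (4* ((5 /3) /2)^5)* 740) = 157666250000 /2415738573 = 65.27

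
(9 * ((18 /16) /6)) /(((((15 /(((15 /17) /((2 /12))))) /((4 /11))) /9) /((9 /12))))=2187 /1496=1.46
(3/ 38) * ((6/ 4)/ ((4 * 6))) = 3/ 608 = 0.00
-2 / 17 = -0.12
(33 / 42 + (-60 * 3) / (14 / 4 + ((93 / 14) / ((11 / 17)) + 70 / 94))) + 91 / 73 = -12370613 / 1192674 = -10.37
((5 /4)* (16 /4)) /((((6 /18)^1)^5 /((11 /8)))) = 1670.62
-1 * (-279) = 279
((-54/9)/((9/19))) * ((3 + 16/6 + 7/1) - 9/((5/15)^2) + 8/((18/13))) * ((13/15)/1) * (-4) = -2746.88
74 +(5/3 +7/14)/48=21325/288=74.05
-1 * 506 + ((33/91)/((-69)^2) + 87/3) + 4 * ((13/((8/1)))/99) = -4545909461/9531522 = -476.93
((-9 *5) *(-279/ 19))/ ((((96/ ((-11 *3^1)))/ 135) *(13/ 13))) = -18644175/ 608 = -30664.76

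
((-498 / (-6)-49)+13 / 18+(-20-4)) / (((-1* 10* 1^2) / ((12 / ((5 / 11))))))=-2123 / 75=-28.31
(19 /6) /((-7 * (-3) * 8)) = 19 /1008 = 0.02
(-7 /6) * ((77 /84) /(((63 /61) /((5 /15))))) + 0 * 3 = -671 /1944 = -0.35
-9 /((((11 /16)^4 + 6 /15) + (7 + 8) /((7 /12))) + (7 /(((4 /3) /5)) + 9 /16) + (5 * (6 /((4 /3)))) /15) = -20643840 /125354419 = -0.16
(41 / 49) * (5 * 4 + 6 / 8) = 3403 / 196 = 17.36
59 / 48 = 1.23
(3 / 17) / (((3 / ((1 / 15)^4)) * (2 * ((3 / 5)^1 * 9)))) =1 / 9294750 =0.00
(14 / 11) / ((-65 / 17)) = -238 / 715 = -0.33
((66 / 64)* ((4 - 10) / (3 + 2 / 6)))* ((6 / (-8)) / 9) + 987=631779 / 640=987.15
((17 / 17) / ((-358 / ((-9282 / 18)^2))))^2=5727449317681 / 10381284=551709.14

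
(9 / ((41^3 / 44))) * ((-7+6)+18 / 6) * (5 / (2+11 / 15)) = 59400 / 2825761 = 0.02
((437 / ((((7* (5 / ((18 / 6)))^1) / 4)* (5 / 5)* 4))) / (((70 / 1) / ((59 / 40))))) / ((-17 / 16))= -77349 / 104125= -0.74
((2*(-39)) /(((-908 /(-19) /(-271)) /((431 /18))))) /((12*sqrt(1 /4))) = 28849847 /16344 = 1765.16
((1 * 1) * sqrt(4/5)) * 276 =552 * sqrt(5)/5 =246.86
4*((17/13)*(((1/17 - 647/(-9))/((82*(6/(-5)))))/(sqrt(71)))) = -0.45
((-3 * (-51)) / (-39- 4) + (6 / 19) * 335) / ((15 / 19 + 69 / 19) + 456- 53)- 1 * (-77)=25713974 / 332863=77.25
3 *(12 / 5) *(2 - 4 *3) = -72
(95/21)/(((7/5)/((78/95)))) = 130/49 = 2.65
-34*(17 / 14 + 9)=-2431 / 7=-347.29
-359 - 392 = -751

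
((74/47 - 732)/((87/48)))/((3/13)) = -7140640/4089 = -1746.30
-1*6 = -6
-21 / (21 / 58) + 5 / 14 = -807 / 14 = -57.64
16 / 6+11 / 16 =161 / 48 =3.35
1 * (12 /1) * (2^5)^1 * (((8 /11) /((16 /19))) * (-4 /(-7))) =14592 /77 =189.51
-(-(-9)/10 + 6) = -69/10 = -6.90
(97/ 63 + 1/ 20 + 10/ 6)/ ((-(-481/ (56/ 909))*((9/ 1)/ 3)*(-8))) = -4103/ 236103660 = -0.00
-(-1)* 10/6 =5/3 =1.67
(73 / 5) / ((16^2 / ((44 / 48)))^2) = 8833 / 47185920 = 0.00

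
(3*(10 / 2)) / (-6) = -5 / 2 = -2.50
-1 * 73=-73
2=2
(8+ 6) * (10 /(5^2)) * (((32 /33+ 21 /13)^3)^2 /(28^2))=1860326946952404841 /872713690237328940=2.13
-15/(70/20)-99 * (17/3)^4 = -6431387/63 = -102085.51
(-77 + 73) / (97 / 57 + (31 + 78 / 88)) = -10032 / 84239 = -0.12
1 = 1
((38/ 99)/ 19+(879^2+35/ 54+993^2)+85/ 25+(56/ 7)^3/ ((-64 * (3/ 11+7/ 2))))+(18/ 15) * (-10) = 433532193949/ 246510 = 1758679.95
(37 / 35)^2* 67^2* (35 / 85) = 2065.69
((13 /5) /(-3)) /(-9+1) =13 /120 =0.11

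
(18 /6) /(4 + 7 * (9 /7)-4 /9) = 27 /113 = 0.24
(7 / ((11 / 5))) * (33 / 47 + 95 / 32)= 193235 / 16544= 11.68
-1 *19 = -19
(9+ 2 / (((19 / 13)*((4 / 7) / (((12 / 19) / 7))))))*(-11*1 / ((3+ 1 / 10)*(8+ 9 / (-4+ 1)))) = -73194 / 11191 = -6.54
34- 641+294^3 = 25411577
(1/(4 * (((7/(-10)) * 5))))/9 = -1/126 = -0.01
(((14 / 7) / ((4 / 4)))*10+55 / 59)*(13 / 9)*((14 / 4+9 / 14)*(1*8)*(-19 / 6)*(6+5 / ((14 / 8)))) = -2193883640 / 78057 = -28106.17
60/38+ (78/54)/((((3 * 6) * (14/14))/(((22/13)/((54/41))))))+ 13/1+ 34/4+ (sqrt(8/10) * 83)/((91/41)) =963284/41553+ 6806 * sqrt(5)/455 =56.63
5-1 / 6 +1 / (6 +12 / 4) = 89 / 18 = 4.94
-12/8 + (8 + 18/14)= 109/14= 7.79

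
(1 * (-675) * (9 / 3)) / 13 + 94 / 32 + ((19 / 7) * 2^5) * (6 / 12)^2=-190907 / 1456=-131.12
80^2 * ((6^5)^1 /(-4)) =-12441600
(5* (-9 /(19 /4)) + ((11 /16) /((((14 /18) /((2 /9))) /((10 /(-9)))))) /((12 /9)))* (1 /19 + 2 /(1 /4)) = -3137775 /40432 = -77.61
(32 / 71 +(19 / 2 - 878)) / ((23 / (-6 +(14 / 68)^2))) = 11956511 / 53176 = 224.85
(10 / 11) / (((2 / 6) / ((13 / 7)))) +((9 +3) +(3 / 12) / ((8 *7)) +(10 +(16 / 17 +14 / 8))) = 1246611 / 41888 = 29.76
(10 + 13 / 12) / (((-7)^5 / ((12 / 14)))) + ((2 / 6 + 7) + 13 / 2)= 697462 / 50421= 13.83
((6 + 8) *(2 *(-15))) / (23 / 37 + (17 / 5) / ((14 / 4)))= -543900 / 2063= -263.65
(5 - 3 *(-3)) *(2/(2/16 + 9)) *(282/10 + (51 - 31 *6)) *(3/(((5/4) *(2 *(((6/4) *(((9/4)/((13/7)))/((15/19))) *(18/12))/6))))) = -4739072/6935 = -683.36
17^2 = 289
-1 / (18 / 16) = -8 / 9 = -0.89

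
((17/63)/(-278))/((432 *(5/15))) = -17/2522016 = -0.00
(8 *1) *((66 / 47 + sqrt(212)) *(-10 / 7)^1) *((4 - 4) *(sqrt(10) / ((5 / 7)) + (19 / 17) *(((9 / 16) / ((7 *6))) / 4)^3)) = 0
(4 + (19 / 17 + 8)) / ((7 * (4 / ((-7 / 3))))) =-223 / 204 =-1.09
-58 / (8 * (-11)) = 0.66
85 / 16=5.31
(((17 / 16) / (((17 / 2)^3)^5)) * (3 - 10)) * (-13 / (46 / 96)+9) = 5978112 / 3872690010866221367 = 0.00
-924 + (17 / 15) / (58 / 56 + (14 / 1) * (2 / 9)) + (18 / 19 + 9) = -4774497 / 5225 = -913.78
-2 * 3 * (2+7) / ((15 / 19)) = -342 / 5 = -68.40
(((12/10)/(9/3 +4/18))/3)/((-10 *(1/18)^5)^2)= 4432304143.40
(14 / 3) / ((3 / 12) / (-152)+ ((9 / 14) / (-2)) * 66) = -59584 / 270885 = -0.22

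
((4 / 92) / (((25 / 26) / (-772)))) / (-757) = 20072 / 435275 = 0.05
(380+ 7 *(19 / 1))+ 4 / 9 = 4621 / 9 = 513.44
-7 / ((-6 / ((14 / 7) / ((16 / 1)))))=7 / 48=0.15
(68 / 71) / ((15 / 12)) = 272 / 355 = 0.77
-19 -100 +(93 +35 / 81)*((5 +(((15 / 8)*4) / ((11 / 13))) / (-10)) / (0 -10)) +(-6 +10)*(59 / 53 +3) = -3026173 / 21465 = -140.98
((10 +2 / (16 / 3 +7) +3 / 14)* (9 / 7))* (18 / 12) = 145125 / 7252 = 20.01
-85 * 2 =-170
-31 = -31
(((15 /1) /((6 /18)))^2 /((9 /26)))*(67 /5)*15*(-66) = -77606100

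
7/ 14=1/ 2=0.50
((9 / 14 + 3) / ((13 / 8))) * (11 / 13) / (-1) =-2244 / 1183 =-1.90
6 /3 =2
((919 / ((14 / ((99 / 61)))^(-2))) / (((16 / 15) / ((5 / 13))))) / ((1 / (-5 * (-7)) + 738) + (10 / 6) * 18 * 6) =146615307125 / 5458542804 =26.86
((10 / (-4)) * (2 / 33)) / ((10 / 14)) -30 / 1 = -997 / 33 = -30.21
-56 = -56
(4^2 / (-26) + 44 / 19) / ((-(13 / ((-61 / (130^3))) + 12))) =6405 / 1763596549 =0.00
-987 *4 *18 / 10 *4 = -142128 / 5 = -28425.60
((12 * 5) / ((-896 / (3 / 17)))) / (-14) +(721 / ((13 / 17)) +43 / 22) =7202804163 / 7623616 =944.80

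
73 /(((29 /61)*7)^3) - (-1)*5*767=32097982158 /8365427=3836.98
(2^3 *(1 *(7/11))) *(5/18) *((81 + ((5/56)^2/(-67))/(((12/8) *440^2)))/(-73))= -988467701755/629952035328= -1.57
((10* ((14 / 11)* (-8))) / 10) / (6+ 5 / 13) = -1456 / 913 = -1.59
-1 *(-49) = 49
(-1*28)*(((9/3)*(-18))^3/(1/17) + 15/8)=149905623/2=74952811.50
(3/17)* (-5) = -15/17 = -0.88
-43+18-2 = -27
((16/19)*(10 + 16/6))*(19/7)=608/21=28.95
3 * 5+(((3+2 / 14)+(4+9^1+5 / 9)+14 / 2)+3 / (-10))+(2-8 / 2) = 22931 / 630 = 36.40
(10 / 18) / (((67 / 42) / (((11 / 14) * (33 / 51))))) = 605 / 3417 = 0.18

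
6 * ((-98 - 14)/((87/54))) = -12096/29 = -417.10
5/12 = 0.42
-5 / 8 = -0.62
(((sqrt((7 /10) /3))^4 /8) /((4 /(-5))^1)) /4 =-49 /23040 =-0.00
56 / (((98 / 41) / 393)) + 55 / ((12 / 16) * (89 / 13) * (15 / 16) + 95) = 1070547332 / 116263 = 9207.98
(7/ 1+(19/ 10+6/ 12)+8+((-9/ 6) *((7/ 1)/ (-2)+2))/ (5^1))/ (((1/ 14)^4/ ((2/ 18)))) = 1142876/ 15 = 76191.73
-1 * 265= -265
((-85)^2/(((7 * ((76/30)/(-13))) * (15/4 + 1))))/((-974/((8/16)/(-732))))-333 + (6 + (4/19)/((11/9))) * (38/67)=-145840138612417/442610296744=-329.50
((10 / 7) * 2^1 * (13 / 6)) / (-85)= -26 / 357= -0.07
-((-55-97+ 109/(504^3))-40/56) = 19551103379/128024064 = 152.71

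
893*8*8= 57152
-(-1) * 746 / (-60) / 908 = -373 / 27240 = -0.01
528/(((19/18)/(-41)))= -389664/19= -20508.63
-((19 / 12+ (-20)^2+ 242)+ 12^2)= -787.58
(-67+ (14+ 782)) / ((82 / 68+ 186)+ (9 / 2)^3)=99144 / 37853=2.62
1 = 1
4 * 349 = 1396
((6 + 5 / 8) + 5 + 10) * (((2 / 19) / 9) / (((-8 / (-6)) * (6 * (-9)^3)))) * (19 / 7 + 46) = -58993 / 27923616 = -0.00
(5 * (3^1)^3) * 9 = 1215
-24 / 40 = -3 / 5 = -0.60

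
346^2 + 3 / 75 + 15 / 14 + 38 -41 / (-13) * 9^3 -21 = 122033.27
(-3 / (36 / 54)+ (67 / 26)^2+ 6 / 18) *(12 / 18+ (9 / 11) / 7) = 1.94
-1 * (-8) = 8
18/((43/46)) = 828/43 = 19.26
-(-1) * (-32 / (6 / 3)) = -16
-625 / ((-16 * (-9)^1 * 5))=-125 / 144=-0.87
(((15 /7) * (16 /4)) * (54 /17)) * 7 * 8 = 25920 /17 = 1524.71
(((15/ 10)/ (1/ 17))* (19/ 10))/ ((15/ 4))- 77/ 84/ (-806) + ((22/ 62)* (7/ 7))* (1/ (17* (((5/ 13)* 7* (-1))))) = 371572309/ 28774200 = 12.91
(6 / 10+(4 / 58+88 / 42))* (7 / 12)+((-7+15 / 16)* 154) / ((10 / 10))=-932.01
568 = 568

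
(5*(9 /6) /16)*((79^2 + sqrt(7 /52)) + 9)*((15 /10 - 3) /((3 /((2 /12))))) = -15625 /64 - 5*sqrt(91) /3328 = -244.15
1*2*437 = 874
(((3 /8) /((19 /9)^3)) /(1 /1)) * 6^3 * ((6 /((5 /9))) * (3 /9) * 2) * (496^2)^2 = 128659468782403584 /34295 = 3751551794209.17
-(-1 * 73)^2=-5329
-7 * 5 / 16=-35 / 16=-2.19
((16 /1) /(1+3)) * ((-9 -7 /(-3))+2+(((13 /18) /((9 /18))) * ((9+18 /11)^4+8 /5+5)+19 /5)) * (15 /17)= 16247969140 /248897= 65279.89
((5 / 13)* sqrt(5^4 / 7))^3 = 1953125* sqrt(7) / 107653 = 48.00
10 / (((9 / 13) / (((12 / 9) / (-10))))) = -52 / 27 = -1.93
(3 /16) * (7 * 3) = 63 /16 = 3.94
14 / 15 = 0.93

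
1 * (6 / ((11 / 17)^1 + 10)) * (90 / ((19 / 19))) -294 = -44034 / 181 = -243.28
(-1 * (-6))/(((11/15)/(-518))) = -46620/11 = -4238.18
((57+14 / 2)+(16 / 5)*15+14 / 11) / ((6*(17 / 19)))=11837 / 561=21.10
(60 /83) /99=20 /2739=0.01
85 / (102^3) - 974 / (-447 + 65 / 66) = 4013011601 / 1837575288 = 2.18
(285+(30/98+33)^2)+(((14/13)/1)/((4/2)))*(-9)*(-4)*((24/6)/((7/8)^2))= 46681305/31213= 1495.57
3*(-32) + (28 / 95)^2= -865616 / 9025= -95.91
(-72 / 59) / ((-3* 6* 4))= 1 / 59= 0.02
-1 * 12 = -12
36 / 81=4 / 9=0.44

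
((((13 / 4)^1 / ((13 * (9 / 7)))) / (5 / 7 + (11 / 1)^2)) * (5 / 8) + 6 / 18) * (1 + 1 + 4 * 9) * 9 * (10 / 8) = 7793515 / 54528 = 142.93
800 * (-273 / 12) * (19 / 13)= -26600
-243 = -243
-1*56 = -56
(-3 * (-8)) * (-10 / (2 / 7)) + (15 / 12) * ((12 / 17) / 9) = -42835 / 51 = -839.90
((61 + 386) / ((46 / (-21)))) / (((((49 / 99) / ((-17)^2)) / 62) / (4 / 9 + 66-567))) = 595354711545 / 161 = 3697855351.21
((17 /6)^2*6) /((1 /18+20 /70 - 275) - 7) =-6069 /35489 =-0.17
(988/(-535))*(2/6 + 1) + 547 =873983/1605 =544.54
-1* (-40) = 40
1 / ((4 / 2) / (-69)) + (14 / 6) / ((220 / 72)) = -3711 / 110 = -33.74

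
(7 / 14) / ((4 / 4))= 1 / 2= 0.50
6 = 6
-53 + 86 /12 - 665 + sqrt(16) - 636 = -8057 /6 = -1342.83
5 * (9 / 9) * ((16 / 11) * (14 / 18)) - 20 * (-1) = 2540 / 99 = 25.66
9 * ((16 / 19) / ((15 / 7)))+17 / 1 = 1951 / 95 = 20.54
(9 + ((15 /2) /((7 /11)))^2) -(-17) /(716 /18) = 5204025 /35084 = 148.33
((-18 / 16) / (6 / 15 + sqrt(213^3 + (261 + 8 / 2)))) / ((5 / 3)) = 9 / 322128728 - 45 * sqrt(9663862) / 644257456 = -0.00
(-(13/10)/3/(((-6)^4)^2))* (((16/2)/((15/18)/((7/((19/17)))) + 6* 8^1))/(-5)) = 1547/180385509600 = 0.00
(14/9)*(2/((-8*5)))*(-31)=217/90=2.41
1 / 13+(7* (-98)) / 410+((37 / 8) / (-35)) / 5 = -1210841 / 746200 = -1.62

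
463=463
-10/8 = -5/4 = -1.25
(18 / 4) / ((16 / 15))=135 / 32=4.22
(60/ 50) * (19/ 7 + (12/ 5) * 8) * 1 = 4602/ 175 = 26.30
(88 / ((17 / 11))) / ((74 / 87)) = 42108 / 629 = 66.94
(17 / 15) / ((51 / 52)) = 52 / 45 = 1.16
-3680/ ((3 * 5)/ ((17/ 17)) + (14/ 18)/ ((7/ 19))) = -16560/ 77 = -215.06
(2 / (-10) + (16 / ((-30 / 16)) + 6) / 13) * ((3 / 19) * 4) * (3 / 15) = -308 / 6175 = -0.05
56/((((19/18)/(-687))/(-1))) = 36447.16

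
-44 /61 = -0.72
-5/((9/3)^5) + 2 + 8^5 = 7963105/243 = 32769.98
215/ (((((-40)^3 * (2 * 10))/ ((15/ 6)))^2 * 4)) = 43/ 209715200000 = 0.00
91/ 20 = 4.55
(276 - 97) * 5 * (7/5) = 1253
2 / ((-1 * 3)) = -2 / 3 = -0.67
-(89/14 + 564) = -570.36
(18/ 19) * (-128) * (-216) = 497664/ 19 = 26192.84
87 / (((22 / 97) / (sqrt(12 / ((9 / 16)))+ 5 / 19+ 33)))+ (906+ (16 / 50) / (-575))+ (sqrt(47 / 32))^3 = 47* sqrt(94) / 256+ 11252* sqrt(3) / 11+ 41056119578 / 3004375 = 15438.95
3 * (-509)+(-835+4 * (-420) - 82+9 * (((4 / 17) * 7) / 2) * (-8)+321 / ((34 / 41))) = -3796.21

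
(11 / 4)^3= 1331 / 64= 20.80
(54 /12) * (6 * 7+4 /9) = 191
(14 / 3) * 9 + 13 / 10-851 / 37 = 203 / 10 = 20.30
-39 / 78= -0.50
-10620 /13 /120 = -177 /26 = -6.81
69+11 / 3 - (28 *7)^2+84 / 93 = -3565846 / 93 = -38342.43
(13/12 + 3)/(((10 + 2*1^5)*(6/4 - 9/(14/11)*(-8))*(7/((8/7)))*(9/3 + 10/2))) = 7/58536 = 0.00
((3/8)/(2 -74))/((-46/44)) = 11/2208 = 0.00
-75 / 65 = -15 / 13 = -1.15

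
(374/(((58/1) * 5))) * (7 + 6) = 16.77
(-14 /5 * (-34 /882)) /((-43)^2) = 34 /582435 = 0.00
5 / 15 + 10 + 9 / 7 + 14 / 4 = 635 / 42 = 15.12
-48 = -48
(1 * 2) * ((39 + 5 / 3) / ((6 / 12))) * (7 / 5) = 3416 / 15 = 227.73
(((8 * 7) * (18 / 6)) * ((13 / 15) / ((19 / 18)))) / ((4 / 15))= 517.26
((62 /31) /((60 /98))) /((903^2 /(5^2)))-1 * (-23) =1148234 /49923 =23.00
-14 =-14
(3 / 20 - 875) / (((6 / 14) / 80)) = -489916 / 3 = -163305.33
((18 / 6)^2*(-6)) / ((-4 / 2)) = 27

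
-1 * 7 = -7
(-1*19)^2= 361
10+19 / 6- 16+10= 43 / 6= 7.17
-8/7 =-1.14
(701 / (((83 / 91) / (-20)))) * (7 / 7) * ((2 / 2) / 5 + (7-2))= -6634264 / 83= -79930.89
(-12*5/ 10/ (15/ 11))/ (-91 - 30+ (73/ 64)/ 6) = 8448/ 231955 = 0.04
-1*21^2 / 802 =-441 / 802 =-0.55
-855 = -855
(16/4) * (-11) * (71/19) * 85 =-13975.79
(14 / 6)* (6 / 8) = 7 / 4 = 1.75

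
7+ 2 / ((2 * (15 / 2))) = 107 / 15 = 7.13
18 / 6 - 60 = -57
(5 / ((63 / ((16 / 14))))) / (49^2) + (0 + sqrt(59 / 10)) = 2.43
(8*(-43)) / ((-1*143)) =344 / 143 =2.41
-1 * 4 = -4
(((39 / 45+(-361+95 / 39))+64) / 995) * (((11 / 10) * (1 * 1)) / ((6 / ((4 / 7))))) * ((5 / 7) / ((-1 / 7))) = 629981 / 4074525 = 0.15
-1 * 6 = -6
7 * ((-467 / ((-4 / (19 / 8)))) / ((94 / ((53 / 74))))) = 3291883 / 222592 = 14.79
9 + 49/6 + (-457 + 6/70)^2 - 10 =1534517059/7350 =208777.83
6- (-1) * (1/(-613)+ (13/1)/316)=1169901/193708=6.04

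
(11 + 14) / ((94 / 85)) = 2125 / 94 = 22.61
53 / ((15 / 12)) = 212 / 5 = 42.40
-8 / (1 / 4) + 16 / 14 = -216 / 7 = -30.86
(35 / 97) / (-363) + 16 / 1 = 563341 / 35211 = 16.00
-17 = -17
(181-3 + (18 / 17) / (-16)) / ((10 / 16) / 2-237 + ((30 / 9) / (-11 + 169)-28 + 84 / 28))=-11470326 / 16868063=-0.68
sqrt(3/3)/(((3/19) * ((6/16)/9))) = 152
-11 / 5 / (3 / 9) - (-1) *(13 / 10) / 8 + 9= 41 / 16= 2.56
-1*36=-36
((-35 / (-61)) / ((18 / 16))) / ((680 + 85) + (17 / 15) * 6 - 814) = -1400 / 115839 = -0.01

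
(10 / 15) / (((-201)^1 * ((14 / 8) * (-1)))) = 8 / 4221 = 0.00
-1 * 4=-4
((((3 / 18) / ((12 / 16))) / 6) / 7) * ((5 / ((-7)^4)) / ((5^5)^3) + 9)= 131890869140626 / 2769708251953125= 0.05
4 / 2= 2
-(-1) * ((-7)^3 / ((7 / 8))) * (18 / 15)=-2352 / 5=-470.40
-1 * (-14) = 14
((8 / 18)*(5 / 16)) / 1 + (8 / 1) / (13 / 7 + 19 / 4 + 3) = 9409 / 9684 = 0.97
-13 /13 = -1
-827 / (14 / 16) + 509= -3053 / 7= -436.14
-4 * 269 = -1076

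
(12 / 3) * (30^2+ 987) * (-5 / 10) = -3774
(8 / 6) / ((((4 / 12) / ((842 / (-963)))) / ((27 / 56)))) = -1263 / 749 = -1.69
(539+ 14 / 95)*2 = 102438 / 95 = 1078.29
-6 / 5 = -1.20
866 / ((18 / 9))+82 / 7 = 3113 / 7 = 444.71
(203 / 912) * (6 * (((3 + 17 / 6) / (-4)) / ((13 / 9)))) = -21315 / 15808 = -1.35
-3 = -3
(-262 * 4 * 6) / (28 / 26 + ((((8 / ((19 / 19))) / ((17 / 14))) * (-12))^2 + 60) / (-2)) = 2953002 / 1481231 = 1.99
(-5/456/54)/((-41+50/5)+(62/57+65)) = -0.00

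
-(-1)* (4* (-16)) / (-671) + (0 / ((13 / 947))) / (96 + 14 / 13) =64 / 671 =0.10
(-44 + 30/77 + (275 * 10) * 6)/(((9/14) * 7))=2534284/693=3656.98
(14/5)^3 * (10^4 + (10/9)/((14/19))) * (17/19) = 839790616/4275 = 196442.25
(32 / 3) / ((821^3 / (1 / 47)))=32 / 78027660201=0.00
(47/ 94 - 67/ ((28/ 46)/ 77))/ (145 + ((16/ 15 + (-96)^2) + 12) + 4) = -127125/ 140671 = -0.90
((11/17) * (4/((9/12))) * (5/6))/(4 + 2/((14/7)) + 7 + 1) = 440/1989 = 0.22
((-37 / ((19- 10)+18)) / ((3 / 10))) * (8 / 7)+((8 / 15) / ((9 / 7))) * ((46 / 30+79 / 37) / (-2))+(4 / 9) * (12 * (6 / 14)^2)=-18362992 / 3671325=-5.00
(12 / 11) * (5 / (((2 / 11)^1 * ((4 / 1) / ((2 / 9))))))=1.67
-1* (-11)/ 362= 11/ 362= 0.03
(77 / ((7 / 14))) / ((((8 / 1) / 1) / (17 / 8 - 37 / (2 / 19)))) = -215215 / 32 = -6725.47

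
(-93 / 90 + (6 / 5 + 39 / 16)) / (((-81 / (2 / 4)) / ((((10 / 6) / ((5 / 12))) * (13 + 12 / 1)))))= -3125 / 1944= -1.61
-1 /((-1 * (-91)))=-1 /91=-0.01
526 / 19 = 27.68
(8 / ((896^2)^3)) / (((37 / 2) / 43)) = 43 / 1196547102340022272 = 0.00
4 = 4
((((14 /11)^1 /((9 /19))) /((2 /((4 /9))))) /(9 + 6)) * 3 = 532 /4455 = 0.12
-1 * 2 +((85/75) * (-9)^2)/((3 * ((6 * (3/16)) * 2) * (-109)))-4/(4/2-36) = -18596/9265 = -2.01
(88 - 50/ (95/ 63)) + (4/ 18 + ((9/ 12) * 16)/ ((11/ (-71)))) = -42116/ 1881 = -22.39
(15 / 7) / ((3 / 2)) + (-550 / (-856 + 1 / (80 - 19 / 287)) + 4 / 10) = 1698395626 / 687302315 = 2.47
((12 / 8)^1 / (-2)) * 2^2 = -3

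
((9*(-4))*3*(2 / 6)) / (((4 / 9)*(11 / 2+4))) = -162 / 19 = -8.53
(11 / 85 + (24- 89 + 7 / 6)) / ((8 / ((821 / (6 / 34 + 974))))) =-26673469 / 3974640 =-6.71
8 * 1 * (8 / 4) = 16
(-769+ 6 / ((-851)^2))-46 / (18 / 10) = -5178761297 / 6517809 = -794.56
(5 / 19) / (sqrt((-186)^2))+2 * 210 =1484285 / 3534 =420.00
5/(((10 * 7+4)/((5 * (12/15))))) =10/37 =0.27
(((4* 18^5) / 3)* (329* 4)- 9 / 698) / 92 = 2314262264823 / 64216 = 36038717.22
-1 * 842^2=-708964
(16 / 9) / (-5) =-16 / 45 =-0.36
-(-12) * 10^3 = 12000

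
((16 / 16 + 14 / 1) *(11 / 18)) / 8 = 55 / 48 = 1.15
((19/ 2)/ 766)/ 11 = 19/ 16852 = 0.00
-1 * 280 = -280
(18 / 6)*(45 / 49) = 135 / 49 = 2.76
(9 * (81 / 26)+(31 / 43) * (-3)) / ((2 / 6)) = 86787 / 1118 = 77.63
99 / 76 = 1.30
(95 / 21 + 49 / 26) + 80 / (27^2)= 864817 / 132678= 6.52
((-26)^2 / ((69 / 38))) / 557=25688 / 38433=0.67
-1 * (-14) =14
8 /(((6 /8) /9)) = 96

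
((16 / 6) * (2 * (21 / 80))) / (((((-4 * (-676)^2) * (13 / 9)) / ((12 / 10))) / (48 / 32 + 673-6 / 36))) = -127449 / 297034400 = -0.00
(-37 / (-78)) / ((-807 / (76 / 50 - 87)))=0.05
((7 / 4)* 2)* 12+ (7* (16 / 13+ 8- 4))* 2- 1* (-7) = 1589 / 13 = 122.23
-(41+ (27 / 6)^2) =-61.25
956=956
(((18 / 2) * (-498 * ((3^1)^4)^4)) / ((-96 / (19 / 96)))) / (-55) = -203654037051 / 28160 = -7232032.57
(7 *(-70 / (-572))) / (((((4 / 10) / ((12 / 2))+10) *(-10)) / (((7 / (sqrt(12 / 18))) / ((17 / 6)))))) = -15435 *sqrt(6) / 1468324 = -0.03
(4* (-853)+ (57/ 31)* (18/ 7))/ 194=-369689/ 21049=-17.56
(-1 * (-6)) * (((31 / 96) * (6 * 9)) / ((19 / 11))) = 9207 / 152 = 60.57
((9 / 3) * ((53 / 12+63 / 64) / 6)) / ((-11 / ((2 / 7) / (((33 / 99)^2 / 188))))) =-146217 / 1232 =-118.68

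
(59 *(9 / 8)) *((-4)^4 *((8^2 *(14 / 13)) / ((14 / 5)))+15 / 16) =696095865 / 1664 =418326.84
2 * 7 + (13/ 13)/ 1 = 15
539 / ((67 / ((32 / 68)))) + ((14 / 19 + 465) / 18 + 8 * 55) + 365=325131805 / 389538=834.66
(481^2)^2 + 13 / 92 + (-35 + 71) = 4924567936857 / 92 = 53527912357.14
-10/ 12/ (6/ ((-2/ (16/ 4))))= 5/ 72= 0.07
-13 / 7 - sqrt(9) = -34 / 7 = -4.86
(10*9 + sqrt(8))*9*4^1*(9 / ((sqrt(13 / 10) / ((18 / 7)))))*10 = 116640*sqrt(130)*(sqrt(2) + 45) / 91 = 678310.89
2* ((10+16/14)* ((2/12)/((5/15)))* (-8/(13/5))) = -240/7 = -34.29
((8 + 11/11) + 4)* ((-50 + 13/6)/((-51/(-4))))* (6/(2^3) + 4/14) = -50.51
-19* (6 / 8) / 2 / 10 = -57 / 80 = -0.71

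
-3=-3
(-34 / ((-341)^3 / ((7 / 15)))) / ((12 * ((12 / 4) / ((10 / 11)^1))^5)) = 1190000 / 13966106382005877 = 0.00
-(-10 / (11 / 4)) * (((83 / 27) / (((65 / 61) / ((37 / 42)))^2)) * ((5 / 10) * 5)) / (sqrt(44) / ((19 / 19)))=422806067 * sqrt(11) / 486972486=2.88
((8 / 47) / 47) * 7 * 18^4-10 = 5856566 / 2209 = 2651.23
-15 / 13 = -1.15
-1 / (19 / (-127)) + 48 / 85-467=-742498 / 1615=-459.75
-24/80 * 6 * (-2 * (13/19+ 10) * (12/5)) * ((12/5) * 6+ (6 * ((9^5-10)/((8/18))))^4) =176946034544142137086968505917/4750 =37251796746135186755151260.00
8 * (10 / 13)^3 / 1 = 8000 / 2197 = 3.64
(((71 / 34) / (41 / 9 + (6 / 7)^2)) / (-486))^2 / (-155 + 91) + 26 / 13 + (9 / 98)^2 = 5662451886132521615 / 2819336834128905216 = 2.01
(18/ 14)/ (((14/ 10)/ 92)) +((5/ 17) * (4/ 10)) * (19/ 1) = 72242/ 833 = 86.73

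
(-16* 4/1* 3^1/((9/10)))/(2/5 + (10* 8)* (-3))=1600/1797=0.89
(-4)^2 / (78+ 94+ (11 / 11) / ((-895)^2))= 12816400 / 137776301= 0.09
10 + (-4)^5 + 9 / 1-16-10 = -1031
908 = 908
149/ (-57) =-149/ 57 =-2.61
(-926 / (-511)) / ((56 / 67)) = 31021 / 14308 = 2.17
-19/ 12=-1.58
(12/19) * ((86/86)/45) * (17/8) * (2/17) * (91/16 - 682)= -3607/1520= -2.37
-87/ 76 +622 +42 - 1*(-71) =55773/ 76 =733.86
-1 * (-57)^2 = -3249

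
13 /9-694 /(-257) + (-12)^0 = 11900 /2313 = 5.14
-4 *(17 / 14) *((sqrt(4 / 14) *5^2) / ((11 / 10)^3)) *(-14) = 1700000 *sqrt(14) / 9317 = 682.71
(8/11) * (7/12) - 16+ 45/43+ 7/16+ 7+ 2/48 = -7.05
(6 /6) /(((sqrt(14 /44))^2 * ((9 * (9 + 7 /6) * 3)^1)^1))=44 /3843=0.01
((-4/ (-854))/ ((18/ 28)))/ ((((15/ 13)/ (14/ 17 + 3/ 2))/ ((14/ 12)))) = 0.02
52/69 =0.75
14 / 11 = 1.27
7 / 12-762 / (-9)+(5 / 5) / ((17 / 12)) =5845 / 68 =85.96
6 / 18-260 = -259.67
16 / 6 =8 / 3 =2.67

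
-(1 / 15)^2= -1 / 225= -0.00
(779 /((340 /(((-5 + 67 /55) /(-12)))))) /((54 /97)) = 982319 /757350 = 1.30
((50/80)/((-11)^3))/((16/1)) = -0.00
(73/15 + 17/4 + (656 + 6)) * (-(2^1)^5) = -322136/15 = -21475.73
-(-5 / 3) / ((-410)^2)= 1 / 100860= 0.00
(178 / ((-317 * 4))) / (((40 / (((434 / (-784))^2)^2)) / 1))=-82193369 / 249402818560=-0.00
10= 10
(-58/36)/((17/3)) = -0.28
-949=-949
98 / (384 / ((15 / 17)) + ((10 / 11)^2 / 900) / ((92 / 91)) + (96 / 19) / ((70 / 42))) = 932750280 / 4171035461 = 0.22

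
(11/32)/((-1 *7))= -11/224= -0.05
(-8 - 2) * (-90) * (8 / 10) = 720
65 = 65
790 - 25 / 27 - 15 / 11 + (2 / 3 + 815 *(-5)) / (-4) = 2145877 / 1188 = 1806.29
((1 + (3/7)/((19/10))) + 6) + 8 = 2025/133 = 15.23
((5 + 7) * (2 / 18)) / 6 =2 / 9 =0.22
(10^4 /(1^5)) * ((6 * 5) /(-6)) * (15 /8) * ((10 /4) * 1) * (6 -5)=-234375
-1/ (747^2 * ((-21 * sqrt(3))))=sqrt(3)/ 35154567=0.00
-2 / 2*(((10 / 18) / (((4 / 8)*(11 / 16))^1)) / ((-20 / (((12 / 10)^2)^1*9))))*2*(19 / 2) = 5472 / 275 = 19.90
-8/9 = -0.89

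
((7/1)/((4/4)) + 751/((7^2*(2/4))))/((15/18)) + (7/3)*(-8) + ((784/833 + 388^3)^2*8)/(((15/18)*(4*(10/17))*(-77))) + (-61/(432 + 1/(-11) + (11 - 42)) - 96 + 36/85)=-29817415498107134773/164934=-180783922648496.58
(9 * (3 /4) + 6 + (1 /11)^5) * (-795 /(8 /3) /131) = -19589447925 /675125792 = -29.02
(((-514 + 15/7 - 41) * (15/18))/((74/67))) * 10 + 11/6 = -6479401/1554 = -4169.50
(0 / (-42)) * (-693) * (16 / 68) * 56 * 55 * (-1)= 0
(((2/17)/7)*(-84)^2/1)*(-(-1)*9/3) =6048/17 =355.76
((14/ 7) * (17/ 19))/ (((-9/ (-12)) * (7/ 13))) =4.43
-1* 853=-853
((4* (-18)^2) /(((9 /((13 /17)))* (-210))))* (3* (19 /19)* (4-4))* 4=0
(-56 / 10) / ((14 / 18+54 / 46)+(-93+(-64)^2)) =-5796 / 4145125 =-0.00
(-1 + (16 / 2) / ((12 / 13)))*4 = 92 / 3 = 30.67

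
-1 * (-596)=596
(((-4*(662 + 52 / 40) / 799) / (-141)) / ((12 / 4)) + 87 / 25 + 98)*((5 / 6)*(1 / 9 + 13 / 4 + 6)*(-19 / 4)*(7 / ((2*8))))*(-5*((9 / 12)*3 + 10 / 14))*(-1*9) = -16878701726873 / 76908544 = -219464.59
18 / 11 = 1.64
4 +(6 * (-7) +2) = -36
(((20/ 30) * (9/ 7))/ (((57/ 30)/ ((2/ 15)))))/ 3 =0.02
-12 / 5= -2.40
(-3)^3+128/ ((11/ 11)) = 101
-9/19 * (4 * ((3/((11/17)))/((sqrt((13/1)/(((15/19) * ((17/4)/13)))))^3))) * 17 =-1989765 * sqrt(4845)/331522906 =-0.42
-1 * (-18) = 18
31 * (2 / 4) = 31 / 2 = 15.50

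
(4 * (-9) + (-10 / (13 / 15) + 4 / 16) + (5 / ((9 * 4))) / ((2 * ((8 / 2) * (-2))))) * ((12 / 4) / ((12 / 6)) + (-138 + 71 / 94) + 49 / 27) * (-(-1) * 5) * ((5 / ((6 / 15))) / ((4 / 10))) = 37620088173125 / 38009088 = 989765.61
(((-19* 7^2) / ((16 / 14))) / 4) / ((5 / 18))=-58653 / 80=-733.16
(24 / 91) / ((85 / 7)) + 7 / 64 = 9271 / 70720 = 0.13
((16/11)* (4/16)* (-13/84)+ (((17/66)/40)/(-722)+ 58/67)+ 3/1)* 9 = 10216218321/297983840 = 34.28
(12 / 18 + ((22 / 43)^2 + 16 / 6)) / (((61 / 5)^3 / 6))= 4985500 / 419687869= 0.01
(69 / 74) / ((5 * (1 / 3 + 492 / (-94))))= -9729 / 255670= -0.04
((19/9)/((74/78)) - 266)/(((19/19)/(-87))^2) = -73870917/37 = -1996511.27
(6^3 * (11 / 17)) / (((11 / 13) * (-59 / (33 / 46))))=-46332 / 23069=-2.01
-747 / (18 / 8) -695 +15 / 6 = -2049 / 2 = -1024.50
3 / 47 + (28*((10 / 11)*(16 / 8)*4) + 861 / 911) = 204.65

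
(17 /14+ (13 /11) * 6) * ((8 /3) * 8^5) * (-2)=-335282176 /231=-1451437.99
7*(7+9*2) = 175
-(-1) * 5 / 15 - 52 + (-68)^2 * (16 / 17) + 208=4508.33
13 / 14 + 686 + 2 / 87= 836707 / 1218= 686.95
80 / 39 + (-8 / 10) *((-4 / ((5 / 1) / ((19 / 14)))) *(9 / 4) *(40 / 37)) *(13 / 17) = 3148352 / 858585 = 3.67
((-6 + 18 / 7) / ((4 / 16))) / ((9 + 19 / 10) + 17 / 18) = -4320 / 3731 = -1.16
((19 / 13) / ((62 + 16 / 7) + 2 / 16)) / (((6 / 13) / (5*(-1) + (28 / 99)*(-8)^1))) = -382508 / 1071279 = -0.36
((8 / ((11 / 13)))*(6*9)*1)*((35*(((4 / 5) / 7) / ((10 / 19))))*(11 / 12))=3556.80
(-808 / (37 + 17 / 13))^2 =27583504 / 62001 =444.89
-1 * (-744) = 744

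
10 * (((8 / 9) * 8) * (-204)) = -43520 / 3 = -14506.67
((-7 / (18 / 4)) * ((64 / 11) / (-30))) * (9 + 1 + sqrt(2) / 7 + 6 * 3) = 64 * sqrt(2) / 1485 + 12544 / 1485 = 8.51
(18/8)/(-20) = -9/80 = -0.11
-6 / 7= -0.86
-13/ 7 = -1.86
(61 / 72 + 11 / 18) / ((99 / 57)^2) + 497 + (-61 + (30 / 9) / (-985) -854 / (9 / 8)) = -1661160233 / 5148792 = -322.63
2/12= 1/6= 0.17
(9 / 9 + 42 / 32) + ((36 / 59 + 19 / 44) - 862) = -8916175 / 10384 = -858.65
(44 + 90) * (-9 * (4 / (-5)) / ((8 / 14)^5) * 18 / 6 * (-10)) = -30403863 / 64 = -475060.36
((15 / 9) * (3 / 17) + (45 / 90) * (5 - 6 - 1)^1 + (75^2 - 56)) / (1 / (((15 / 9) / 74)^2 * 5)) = 11832625 / 837828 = 14.12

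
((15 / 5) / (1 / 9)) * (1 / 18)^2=1 / 12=0.08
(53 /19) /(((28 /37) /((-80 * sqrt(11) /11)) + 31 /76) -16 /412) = 27669651170 * sqrt(11) /141794273807 + 1079528440950 /141794273807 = 8.26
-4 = -4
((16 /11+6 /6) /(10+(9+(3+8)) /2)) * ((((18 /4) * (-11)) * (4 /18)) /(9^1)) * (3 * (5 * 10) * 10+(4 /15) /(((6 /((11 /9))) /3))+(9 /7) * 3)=-1421299 /6300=-225.60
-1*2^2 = -4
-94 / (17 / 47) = -4418 / 17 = -259.88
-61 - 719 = -780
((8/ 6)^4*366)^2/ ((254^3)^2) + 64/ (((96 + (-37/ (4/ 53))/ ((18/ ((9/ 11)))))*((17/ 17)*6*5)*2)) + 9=894342671575731542291/ 99211897593206594235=9.01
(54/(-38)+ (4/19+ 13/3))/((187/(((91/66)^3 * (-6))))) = -0.26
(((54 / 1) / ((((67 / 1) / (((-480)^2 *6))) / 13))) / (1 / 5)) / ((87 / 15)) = 24261120000 / 1943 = 12486423.06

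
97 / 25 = 3.88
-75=-75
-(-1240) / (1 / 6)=7440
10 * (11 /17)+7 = 229 /17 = 13.47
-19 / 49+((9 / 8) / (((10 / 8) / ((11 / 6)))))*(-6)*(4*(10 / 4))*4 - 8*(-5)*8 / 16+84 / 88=-404717 / 1078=-375.43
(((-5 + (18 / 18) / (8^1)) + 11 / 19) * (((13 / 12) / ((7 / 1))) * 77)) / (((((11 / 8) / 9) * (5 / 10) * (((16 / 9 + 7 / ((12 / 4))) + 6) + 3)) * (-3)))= 76401 / 4484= 17.04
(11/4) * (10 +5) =165/4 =41.25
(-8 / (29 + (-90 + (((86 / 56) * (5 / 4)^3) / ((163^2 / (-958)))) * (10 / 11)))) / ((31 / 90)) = 94271063040 / 247991539387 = 0.38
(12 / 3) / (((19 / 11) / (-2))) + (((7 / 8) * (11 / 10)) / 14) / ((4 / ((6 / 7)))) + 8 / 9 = -1427957 / 383040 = -3.73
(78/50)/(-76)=-0.02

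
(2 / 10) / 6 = 1 / 30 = 0.03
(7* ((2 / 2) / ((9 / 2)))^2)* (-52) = -1456 / 81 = -17.98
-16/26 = -8/13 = -0.62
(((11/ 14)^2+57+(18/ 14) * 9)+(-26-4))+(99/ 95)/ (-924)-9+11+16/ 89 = 41.37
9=9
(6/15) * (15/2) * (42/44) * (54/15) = 567/55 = 10.31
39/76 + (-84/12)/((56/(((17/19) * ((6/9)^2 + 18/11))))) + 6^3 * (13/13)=813647/3762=216.28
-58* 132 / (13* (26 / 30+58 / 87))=-114840 / 299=-384.08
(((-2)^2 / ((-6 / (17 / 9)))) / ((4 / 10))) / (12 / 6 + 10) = -85 / 324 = -0.26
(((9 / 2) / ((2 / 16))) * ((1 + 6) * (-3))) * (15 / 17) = -11340 / 17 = -667.06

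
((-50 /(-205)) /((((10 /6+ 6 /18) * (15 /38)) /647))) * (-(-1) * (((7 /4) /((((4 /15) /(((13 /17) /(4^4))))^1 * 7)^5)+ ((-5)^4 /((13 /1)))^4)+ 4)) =28798828239158103833145042866277466172399 /26967771919778118836506809335808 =1067897945.92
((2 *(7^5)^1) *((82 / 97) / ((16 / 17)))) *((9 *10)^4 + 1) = 768586978904479 / 388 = 1980894275527.01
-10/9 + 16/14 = 2/63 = 0.03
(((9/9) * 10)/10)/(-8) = -1/8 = -0.12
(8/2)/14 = 0.29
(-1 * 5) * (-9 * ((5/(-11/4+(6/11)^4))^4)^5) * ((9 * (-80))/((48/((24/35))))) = -138796388.31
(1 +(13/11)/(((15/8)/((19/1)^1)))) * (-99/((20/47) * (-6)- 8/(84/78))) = 2113167/16420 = 128.69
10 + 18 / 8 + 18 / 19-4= 699 / 76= 9.20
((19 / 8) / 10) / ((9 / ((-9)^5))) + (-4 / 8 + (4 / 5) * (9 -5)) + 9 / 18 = -124403 / 80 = -1555.04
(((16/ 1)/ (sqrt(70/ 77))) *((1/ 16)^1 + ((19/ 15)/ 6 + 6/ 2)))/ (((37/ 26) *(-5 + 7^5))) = 30641 *sqrt(110)/ 139876650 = 0.00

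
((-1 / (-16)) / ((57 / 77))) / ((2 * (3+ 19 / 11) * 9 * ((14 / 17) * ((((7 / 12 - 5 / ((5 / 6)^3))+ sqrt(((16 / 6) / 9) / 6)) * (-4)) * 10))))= 935 / 243190272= 0.00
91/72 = 1.26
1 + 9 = 10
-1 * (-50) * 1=50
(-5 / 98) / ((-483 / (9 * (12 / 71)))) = 90 / 560119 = 0.00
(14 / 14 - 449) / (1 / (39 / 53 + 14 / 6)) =-218624 / 159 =-1374.99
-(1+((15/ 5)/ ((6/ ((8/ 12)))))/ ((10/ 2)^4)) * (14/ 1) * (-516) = 7227.85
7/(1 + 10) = 0.64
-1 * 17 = -17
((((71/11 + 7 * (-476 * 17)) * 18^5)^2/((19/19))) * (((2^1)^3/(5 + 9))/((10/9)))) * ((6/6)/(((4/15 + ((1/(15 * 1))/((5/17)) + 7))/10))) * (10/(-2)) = -9354553037328773111747328000/238007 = -39303688703814480715892.09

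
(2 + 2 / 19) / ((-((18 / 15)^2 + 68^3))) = -250 / 37338971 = -0.00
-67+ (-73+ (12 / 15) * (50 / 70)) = -976 / 7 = -139.43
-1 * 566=-566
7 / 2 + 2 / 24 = 43 / 12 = 3.58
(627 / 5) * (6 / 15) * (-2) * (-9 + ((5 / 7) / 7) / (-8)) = 2215191 / 2450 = 904.16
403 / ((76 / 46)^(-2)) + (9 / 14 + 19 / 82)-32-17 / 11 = 1782597206 / 1670053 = 1067.39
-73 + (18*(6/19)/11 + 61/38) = -29627/418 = -70.88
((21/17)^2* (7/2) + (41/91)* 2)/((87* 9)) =328313/41184234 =0.01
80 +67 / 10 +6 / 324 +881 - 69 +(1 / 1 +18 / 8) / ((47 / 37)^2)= 1074447967 / 1192860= 900.73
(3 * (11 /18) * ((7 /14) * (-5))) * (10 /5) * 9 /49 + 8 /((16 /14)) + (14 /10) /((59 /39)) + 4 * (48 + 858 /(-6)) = -10805351 /28910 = -373.76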